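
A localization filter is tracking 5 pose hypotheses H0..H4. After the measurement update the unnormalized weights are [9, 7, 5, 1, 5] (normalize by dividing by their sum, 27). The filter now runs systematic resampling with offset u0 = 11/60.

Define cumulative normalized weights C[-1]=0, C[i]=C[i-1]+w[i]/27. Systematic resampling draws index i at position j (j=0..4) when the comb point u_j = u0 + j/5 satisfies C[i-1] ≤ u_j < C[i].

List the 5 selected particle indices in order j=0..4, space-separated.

C = [1/3, 16/27, 7/9, 22/27, 1]
j=0: u_0=11/60 ∈ [0, 1/3) → index 0
j=1: u_1=23/60 ∈ [1/3, 16/27) → index 1
j=2: u_2=7/12 ∈ [1/3, 16/27) → index 1
j=3: u_3=47/60 ∈ [7/9, 22/27) → index 3
j=4: u_4=59/60 ∈ [22/27, 1) → index 4

0 1 1 3 4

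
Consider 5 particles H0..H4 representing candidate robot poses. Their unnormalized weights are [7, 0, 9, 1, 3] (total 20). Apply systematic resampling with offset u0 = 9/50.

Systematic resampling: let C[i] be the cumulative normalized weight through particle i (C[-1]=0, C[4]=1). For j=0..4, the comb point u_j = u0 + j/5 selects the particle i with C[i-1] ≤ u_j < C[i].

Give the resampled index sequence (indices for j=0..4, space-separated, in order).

C = [7/20, 7/20, 4/5, 17/20, 1]
j=0: u_0=9/50 ∈ [0, 7/20) → index 0
j=1: u_1=19/50 ∈ [7/20, 4/5) → index 2
j=2: u_2=29/50 ∈ [7/20, 4/5) → index 2
j=3: u_3=39/50 ∈ [7/20, 4/5) → index 2
j=4: u_4=49/50 ∈ [17/20, 1) → index 4

0 2 2 2 4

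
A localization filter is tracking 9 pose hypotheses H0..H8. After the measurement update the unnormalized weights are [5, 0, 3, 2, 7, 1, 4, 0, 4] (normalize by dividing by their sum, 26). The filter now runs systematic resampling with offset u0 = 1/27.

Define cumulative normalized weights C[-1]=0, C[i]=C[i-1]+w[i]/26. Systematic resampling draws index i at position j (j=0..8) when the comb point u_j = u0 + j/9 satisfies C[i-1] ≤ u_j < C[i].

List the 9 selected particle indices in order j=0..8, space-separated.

0 0 2 3 4 4 6 6 8

C = [5/26, 5/26, 4/13, 5/13, 17/26, 9/13, 11/13, 11/13, 1]
j=0: u_0=1/27 ∈ [0, 5/26) → index 0
j=1: u_1=4/27 ∈ [0, 5/26) → index 0
j=2: u_2=7/27 ∈ [5/26, 4/13) → index 2
j=3: u_3=10/27 ∈ [4/13, 5/13) → index 3
j=4: u_4=13/27 ∈ [5/13, 17/26) → index 4
j=5: u_5=16/27 ∈ [5/13, 17/26) → index 4
j=6: u_6=19/27 ∈ [9/13, 11/13) → index 6
j=7: u_7=22/27 ∈ [9/13, 11/13) → index 6
j=8: u_8=25/27 ∈ [11/13, 1) → index 8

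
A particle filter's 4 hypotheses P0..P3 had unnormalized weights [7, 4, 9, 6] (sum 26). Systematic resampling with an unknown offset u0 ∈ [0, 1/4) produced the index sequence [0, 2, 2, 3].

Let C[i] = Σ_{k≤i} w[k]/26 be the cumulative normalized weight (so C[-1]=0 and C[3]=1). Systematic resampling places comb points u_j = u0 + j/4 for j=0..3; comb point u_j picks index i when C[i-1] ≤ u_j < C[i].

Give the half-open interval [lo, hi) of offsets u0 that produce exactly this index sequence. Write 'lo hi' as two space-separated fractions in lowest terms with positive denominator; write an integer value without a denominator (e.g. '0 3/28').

9/52 1/4

C = [7/26, 11/26, 10/13, 1]
j=0 picked index 0: u0 ∈ [0, 7/26)
j=1 picked index 2: u0 ∈ [9/52, 27/52)
j=2 picked index 2: u0 ∈ [-1/13, 7/26)
j=3 picked index 3: u0 ∈ [1/52, 1/4)
intersection: [9/52, 1/4)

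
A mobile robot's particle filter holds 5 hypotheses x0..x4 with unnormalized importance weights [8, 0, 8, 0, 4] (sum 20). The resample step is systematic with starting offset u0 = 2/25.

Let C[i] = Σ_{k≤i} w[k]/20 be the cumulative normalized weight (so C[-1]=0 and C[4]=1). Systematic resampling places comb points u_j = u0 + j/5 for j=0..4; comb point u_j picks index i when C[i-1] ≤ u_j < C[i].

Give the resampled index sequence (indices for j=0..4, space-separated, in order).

C = [2/5, 2/5, 4/5, 4/5, 1]
j=0: u_0=2/25 ∈ [0, 2/5) → index 0
j=1: u_1=7/25 ∈ [0, 2/5) → index 0
j=2: u_2=12/25 ∈ [2/5, 4/5) → index 2
j=3: u_3=17/25 ∈ [2/5, 4/5) → index 2
j=4: u_4=22/25 ∈ [4/5, 1) → index 4

0 0 2 2 4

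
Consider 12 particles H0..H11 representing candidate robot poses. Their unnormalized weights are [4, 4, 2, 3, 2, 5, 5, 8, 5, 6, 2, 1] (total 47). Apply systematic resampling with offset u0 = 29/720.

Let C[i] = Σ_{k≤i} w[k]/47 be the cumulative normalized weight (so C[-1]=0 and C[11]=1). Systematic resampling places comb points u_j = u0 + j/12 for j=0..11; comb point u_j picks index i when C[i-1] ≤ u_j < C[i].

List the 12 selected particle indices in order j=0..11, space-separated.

0 1 2 4 5 6 7 7 8 8 9 10

C = [4/47, 8/47, 10/47, 13/47, 15/47, 20/47, 25/47, 33/47, 38/47, 44/47, 46/47, 1]
j=0: u_0=29/720 ∈ [0, 4/47) → index 0
j=1: u_1=89/720 ∈ [4/47, 8/47) → index 1
j=2: u_2=149/720 ∈ [8/47, 10/47) → index 2
j=3: u_3=209/720 ∈ [13/47, 15/47) → index 4
j=4: u_4=269/720 ∈ [15/47, 20/47) → index 5
j=5: u_5=329/720 ∈ [20/47, 25/47) → index 6
j=6: u_6=389/720 ∈ [25/47, 33/47) → index 7
j=7: u_7=449/720 ∈ [25/47, 33/47) → index 7
j=8: u_8=509/720 ∈ [33/47, 38/47) → index 8
j=9: u_9=569/720 ∈ [33/47, 38/47) → index 8
j=10: u_10=629/720 ∈ [38/47, 44/47) → index 9
j=11: u_11=689/720 ∈ [44/47, 46/47) → index 10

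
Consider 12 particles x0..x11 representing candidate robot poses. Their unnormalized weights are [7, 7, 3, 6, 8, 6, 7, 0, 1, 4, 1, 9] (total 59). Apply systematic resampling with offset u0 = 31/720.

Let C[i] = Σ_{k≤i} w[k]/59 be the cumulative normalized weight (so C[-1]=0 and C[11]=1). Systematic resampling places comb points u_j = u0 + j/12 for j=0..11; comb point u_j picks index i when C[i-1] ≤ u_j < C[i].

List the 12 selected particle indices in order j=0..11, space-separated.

0 1 1 3 3 4 5 5 6 9 11 11

C = [7/59, 14/59, 17/59, 23/59, 31/59, 37/59, 44/59, 44/59, 45/59, 49/59, 50/59, 1]
j=0: u_0=31/720 ∈ [0, 7/59) → index 0
j=1: u_1=91/720 ∈ [7/59, 14/59) → index 1
j=2: u_2=151/720 ∈ [7/59, 14/59) → index 1
j=3: u_3=211/720 ∈ [17/59, 23/59) → index 3
j=4: u_4=271/720 ∈ [17/59, 23/59) → index 3
j=5: u_5=331/720 ∈ [23/59, 31/59) → index 4
j=6: u_6=391/720 ∈ [31/59, 37/59) → index 5
j=7: u_7=451/720 ∈ [31/59, 37/59) → index 5
j=8: u_8=511/720 ∈ [37/59, 44/59) → index 6
j=9: u_9=571/720 ∈ [45/59, 49/59) → index 9
j=10: u_10=631/720 ∈ [50/59, 1) → index 11
j=11: u_11=691/720 ∈ [50/59, 1) → index 11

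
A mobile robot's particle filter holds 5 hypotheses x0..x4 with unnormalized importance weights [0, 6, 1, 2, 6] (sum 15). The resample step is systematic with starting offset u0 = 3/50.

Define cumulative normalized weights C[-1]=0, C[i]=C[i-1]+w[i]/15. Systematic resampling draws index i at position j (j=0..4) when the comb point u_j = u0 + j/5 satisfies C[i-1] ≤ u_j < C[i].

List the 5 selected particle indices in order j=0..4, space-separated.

C = [0, 2/5, 7/15, 3/5, 1]
j=0: u_0=3/50 ∈ [0, 2/5) → index 1
j=1: u_1=13/50 ∈ [0, 2/5) → index 1
j=2: u_2=23/50 ∈ [2/5, 7/15) → index 2
j=3: u_3=33/50 ∈ [3/5, 1) → index 4
j=4: u_4=43/50 ∈ [3/5, 1) → index 4

1 1 2 4 4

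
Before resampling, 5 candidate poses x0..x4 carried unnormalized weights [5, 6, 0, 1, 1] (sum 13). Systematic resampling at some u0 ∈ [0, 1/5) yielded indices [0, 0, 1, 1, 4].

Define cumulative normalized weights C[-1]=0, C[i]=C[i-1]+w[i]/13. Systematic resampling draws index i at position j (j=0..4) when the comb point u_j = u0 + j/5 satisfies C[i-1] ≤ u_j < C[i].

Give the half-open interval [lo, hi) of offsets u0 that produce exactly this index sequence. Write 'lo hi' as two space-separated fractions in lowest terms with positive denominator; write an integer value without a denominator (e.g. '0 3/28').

C = [5/13, 11/13, 11/13, 12/13, 1]
j=0 picked index 0: u0 ∈ [0, 5/13)
j=1 picked index 0: u0 ∈ [-1/5, 12/65)
j=2 picked index 1: u0 ∈ [-1/65, 29/65)
j=3 picked index 1: u0 ∈ [-14/65, 16/65)
j=4 picked index 4: u0 ∈ [8/65, 1/5)
intersection: [8/65, 12/65)

8/65 12/65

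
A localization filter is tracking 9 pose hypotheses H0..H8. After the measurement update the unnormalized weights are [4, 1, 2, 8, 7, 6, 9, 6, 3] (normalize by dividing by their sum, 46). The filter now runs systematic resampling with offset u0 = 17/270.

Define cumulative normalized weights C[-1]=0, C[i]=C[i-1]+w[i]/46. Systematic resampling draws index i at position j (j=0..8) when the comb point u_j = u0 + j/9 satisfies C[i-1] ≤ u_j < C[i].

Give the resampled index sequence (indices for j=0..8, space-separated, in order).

0 3 3 4 5 6 6 7 8

C = [2/23, 5/46, 7/46, 15/46, 11/23, 14/23, 37/46, 43/46, 1]
j=0: u_0=17/270 ∈ [0, 2/23) → index 0
j=1: u_1=47/270 ∈ [7/46, 15/46) → index 3
j=2: u_2=77/270 ∈ [7/46, 15/46) → index 3
j=3: u_3=107/270 ∈ [15/46, 11/23) → index 4
j=4: u_4=137/270 ∈ [11/23, 14/23) → index 5
j=5: u_5=167/270 ∈ [14/23, 37/46) → index 6
j=6: u_6=197/270 ∈ [14/23, 37/46) → index 6
j=7: u_7=227/270 ∈ [37/46, 43/46) → index 7
j=8: u_8=257/270 ∈ [43/46, 1) → index 8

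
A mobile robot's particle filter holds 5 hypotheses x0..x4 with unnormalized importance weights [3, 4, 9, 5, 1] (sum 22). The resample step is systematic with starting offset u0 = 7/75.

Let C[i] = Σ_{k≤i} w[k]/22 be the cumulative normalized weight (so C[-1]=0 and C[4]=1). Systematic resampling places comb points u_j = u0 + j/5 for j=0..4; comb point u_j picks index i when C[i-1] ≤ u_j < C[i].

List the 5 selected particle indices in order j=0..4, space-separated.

C = [3/22, 7/22, 8/11, 21/22, 1]
j=0: u_0=7/75 ∈ [0, 3/22) → index 0
j=1: u_1=22/75 ∈ [3/22, 7/22) → index 1
j=2: u_2=37/75 ∈ [7/22, 8/11) → index 2
j=3: u_3=52/75 ∈ [7/22, 8/11) → index 2
j=4: u_4=67/75 ∈ [8/11, 21/22) → index 3

0 1 2 2 3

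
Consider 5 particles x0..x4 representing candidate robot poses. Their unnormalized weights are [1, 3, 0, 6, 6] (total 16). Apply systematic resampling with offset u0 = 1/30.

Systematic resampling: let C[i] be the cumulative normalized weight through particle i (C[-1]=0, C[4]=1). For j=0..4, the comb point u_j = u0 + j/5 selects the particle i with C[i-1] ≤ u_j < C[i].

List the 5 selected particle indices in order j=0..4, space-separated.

0 1 3 4 4

C = [1/16, 1/4, 1/4, 5/8, 1]
j=0: u_0=1/30 ∈ [0, 1/16) → index 0
j=1: u_1=7/30 ∈ [1/16, 1/4) → index 1
j=2: u_2=13/30 ∈ [1/4, 5/8) → index 3
j=3: u_3=19/30 ∈ [5/8, 1) → index 4
j=4: u_4=5/6 ∈ [5/8, 1) → index 4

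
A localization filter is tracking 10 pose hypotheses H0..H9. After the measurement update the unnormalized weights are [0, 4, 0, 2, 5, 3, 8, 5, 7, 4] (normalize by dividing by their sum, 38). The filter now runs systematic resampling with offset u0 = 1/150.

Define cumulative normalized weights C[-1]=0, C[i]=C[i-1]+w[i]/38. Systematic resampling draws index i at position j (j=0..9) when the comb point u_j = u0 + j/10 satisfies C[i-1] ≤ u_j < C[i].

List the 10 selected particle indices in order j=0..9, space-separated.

C = [0, 2/19, 2/19, 3/19, 11/38, 7/19, 11/19, 27/38, 17/19, 1]
j=0: u_0=1/150 ∈ [0, 2/19) → index 1
j=1: u_1=8/75 ∈ [2/19, 3/19) → index 3
j=2: u_2=31/150 ∈ [3/19, 11/38) → index 4
j=3: u_3=23/75 ∈ [11/38, 7/19) → index 5
j=4: u_4=61/150 ∈ [7/19, 11/19) → index 6
j=5: u_5=38/75 ∈ [7/19, 11/19) → index 6
j=6: u_6=91/150 ∈ [11/19, 27/38) → index 7
j=7: u_7=53/75 ∈ [11/19, 27/38) → index 7
j=8: u_8=121/150 ∈ [27/38, 17/19) → index 8
j=9: u_9=68/75 ∈ [17/19, 1) → index 9

1 3 4 5 6 6 7 7 8 9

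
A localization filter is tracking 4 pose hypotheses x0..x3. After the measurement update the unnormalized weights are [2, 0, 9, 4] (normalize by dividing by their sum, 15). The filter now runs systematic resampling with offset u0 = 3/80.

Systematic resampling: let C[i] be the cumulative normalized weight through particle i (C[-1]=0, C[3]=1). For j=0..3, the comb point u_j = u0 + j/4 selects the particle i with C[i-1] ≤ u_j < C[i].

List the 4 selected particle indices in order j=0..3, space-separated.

0 2 2 3

C = [2/15, 2/15, 11/15, 1]
j=0: u_0=3/80 ∈ [0, 2/15) → index 0
j=1: u_1=23/80 ∈ [2/15, 11/15) → index 2
j=2: u_2=43/80 ∈ [2/15, 11/15) → index 2
j=3: u_3=63/80 ∈ [11/15, 1) → index 3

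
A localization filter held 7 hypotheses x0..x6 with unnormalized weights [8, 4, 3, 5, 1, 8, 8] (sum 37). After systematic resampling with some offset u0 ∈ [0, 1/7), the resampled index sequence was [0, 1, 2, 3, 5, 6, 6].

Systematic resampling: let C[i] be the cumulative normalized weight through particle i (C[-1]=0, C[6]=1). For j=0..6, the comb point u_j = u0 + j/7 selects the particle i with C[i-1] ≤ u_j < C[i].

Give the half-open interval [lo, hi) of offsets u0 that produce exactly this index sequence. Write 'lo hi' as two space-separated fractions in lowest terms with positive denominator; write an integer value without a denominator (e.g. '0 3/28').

C = [8/37, 12/37, 15/37, 20/37, 21/37, 29/37, 1]
j=0 picked index 0: u0 ∈ [0, 8/37)
j=1 picked index 1: u0 ∈ [19/259, 47/259)
j=2 picked index 2: u0 ∈ [10/259, 31/259)
j=3 picked index 3: u0 ∈ [-6/259, 29/259)
j=4 picked index 5: u0 ∈ [-1/259, 55/259)
j=5 picked index 6: u0 ∈ [18/259, 2/7)
j=6 picked index 6: u0 ∈ [-19/259, 1/7)
intersection: [19/259, 29/259)

19/259 29/259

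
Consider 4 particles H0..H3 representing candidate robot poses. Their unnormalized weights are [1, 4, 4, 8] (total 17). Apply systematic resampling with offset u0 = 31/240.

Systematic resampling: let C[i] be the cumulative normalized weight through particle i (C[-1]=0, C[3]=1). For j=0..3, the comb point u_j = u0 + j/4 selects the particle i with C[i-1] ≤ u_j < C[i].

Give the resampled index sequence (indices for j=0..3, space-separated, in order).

1 2 3 3

C = [1/17, 5/17, 9/17, 1]
j=0: u_0=31/240 ∈ [1/17, 5/17) → index 1
j=1: u_1=91/240 ∈ [5/17, 9/17) → index 2
j=2: u_2=151/240 ∈ [9/17, 1) → index 3
j=3: u_3=211/240 ∈ [9/17, 1) → index 3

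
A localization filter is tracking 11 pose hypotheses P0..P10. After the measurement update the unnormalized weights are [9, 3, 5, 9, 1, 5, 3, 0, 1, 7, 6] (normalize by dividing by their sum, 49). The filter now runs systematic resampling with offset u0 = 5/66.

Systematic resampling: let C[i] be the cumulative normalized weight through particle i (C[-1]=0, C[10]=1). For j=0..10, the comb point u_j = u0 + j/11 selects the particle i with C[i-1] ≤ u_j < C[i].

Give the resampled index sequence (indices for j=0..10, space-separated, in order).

0 0 2 3 3 3 5 6 9 10 10

C = [9/49, 12/49, 17/49, 26/49, 27/49, 32/49, 5/7, 5/7, 36/49, 43/49, 1]
j=0: u_0=5/66 ∈ [0, 9/49) → index 0
j=1: u_1=1/6 ∈ [0, 9/49) → index 0
j=2: u_2=17/66 ∈ [12/49, 17/49) → index 2
j=3: u_3=23/66 ∈ [17/49, 26/49) → index 3
j=4: u_4=29/66 ∈ [17/49, 26/49) → index 3
j=5: u_5=35/66 ∈ [17/49, 26/49) → index 3
j=6: u_6=41/66 ∈ [27/49, 32/49) → index 5
j=7: u_7=47/66 ∈ [32/49, 5/7) → index 6
j=8: u_8=53/66 ∈ [36/49, 43/49) → index 9
j=9: u_9=59/66 ∈ [43/49, 1) → index 10
j=10: u_10=65/66 ∈ [43/49, 1) → index 10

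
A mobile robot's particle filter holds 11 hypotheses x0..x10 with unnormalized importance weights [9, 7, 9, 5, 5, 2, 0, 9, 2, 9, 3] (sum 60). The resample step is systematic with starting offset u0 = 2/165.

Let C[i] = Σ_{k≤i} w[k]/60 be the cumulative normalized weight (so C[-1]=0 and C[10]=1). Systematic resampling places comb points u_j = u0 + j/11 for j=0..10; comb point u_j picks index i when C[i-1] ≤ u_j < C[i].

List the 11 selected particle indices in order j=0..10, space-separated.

C = [3/20, 4/15, 5/12, 1/2, 7/12, 37/60, 37/60, 23/30, 4/5, 19/20, 1]
j=0: u_0=2/165 ∈ [0, 3/20) → index 0
j=1: u_1=17/165 ∈ [0, 3/20) → index 0
j=2: u_2=32/165 ∈ [3/20, 4/15) → index 1
j=3: u_3=47/165 ∈ [4/15, 5/12) → index 2
j=4: u_4=62/165 ∈ [4/15, 5/12) → index 2
j=5: u_5=7/15 ∈ [5/12, 1/2) → index 3
j=6: u_6=92/165 ∈ [1/2, 7/12) → index 4
j=7: u_7=107/165 ∈ [37/60, 23/30) → index 7
j=8: u_8=122/165 ∈ [37/60, 23/30) → index 7
j=9: u_9=137/165 ∈ [4/5, 19/20) → index 9
j=10: u_10=152/165 ∈ [4/5, 19/20) → index 9

0 0 1 2 2 3 4 7 7 9 9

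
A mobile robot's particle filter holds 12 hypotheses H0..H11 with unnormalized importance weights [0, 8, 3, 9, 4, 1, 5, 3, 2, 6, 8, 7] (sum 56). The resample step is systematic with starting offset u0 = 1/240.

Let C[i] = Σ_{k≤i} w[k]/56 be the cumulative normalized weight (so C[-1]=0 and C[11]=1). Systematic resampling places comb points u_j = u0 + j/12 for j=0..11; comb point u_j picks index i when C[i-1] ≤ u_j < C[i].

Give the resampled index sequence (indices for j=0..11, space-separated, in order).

C = [0, 1/7, 11/56, 5/14, 3/7, 25/56, 15/28, 33/56, 5/8, 41/56, 7/8, 1]
j=0: u_0=1/240 ∈ [0, 1/7) → index 1
j=1: u_1=7/80 ∈ [0, 1/7) → index 1
j=2: u_2=41/240 ∈ [1/7, 11/56) → index 2
j=3: u_3=61/240 ∈ [11/56, 5/14) → index 3
j=4: u_4=27/80 ∈ [11/56, 5/14) → index 3
j=5: u_5=101/240 ∈ [5/14, 3/7) → index 4
j=6: u_6=121/240 ∈ [25/56, 15/28) → index 6
j=7: u_7=47/80 ∈ [15/28, 33/56) → index 7
j=8: u_8=161/240 ∈ [5/8, 41/56) → index 9
j=9: u_9=181/240 ∈ [41/56, 7/8) → index 10
j=10: u_10=67/80 ∈ [41/56, 7/8) → index 10
j=11: u_11=221/240 ∈ [7/8, 1) → index 11

1 1 2 3 3 4 6 7 9 10 10 11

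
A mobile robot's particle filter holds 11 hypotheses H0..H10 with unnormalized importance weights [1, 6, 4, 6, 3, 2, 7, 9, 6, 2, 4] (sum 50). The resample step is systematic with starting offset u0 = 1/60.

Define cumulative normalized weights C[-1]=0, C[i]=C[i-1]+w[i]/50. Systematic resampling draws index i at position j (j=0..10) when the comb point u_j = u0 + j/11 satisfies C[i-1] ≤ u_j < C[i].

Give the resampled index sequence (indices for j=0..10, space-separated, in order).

0 1 2 3 4 6 6 7 7 8 10

C = [1/50, 7/50, 11/50, 17/50, 2/5, 11/25, 29/50, 19/25, 22/25, 23/25, 1]
j=0: u_0=1/60 ∈ [0, 1/50) → index 0
j=1: u_1=71/660 ∈ [1/50, 7/50) → index 1
j=2: u_2=131/660 ∈ [7/50, 11/50) → index 2
j=3: u_3=191/660 ∈ [11/50, 17/50) → index 3
j=4: u_4=251/660 ∈ [17/50, 2/5) → index 4
j=5: u_5=311/660 ∈ [11/25, 29/50) → index 6
j=6: u_6=371/660 ∈ [11/25, 29/50) → index 6
j=7: u_7=431/660 ∈ [29/50, 19/25) → index 7
j=8: u_8=491/660 ∈ [29/50, 19/25) → index 7
j=9: u_9=551/660 ∈ [19/25, 22/25) → index 8
j=10: u_10=611/660 ∈ [23/25, 1) → index 10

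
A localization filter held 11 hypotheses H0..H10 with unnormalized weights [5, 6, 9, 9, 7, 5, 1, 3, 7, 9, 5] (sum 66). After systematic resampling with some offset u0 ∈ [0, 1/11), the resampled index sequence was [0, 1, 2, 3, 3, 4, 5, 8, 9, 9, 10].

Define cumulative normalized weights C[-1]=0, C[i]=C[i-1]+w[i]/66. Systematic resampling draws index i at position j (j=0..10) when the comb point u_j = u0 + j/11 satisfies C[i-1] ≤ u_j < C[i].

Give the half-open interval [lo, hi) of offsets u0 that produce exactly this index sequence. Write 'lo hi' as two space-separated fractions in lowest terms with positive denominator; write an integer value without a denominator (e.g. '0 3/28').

C = [5/66, 1/6, 10/33, 29/66, 6/11, 41/66, 7/11, 15/22, 26/33, 61/66, 1]
j=0 picked index 0: u0 ∈ [0, 5/66)
j=1 picked index 1: u0 ∈ [-1/66, 5/66)
j=2 picked index 2: u0 ∈ [-1/66, 4/33)
j=3 picked index 3: u0 ∈ [1/33, 1/6)
j=4 picked index 3: u0 ∈ [-2/33, 5/66)
j=5 picked index 4: u0 ∈ [-1/66, 1/11)
j=6 picked index 5: u0 ∈ [0, 5/66)
j=7 picked index 8: u0 ∈ [1/22, 5/33)
j=8 picked index 9: u0 ∈ [2/33, 13/66)
j=9 picked index 9: u0 ∈ [-1/33, 7/66)
j=10 picked index 10: u0 ∈ [1/66, 1/11)
intersection: [2/33, 5/66)

2/33 5/66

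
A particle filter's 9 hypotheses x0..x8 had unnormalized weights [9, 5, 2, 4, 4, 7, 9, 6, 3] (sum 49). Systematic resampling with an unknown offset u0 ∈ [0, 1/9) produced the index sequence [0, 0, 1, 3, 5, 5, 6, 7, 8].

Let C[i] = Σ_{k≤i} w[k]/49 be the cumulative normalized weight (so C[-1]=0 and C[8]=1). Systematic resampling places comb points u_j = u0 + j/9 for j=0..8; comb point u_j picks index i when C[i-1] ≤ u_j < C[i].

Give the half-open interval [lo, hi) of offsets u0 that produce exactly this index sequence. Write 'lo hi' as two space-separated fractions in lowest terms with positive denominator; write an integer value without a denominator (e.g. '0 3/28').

22/441 4/63

C = [9/49, 2/7, 16/49, 20/49, 24/49, 31/49, 40/49, 46/49, 1]
j=0 picked index 0: u0 ∈ [0, 9/49)
j=1 picked index 0: u0 ∈ [-1/9, 32/441)
j=2 picked index 1: u0 ∈ [-17/441, 4/63)
j=3 picked index 3: u0 ∈ [-1/147, 11/147)
j=4 picked index 5: u0 ∈ [20/441, 83/441)
j=5 picked index 5: u0 ∈ [-29/441, 34/441)
j=6 picked index 6: u0 ∈ [-5/147, 22/147)
j=7 picked index 7: u0 ∈ [17/441, 71/441)
j=8 picked index 8: u0 ∈ [22/441, 1/9)
intersection: [22/441, 4/63)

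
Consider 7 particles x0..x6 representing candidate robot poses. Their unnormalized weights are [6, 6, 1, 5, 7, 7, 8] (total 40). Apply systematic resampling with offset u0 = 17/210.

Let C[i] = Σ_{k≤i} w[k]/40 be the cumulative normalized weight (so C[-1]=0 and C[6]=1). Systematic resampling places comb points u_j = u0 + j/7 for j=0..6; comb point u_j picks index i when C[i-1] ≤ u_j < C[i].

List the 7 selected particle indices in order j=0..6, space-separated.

0 1 3 4 5 5 6

C = [3/20, 3/10, 13/40, 9/20, 5/8, 4/5, 1]
j=0: u_0=17/210 ∈ [0, 3/20) → index 0
j=1: u_1=47/210 ∈ [3/20, 3/10) → index 1
j=2: u_2=11/30 ∈ [13/40, 9/20) → index 3
j=3: u_3=107/210 ∈ [9/20, 5/8) → index 4
j=4: u_4=137/210 ∈ [5/8, 4/5) → index 5
j=5: u_5=167/210 ∈ [5/8, 4/5) → index 5
j=6: u_6=197/210 ∈ [4/5, 1) → index 6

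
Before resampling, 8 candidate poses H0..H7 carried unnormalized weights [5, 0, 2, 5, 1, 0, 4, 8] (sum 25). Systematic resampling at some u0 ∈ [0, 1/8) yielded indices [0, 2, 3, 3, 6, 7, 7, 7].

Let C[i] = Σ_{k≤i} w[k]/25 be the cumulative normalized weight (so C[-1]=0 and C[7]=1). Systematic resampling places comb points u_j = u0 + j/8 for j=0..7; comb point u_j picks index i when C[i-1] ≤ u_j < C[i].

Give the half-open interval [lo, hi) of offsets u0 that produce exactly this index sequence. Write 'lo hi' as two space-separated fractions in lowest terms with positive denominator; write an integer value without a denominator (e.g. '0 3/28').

3/40 21/200

C = [1/5, 1/5, 7/25, 12/25, 13/25, 13/25, 17/25, 1]
j=0 picked index 0: u0 ∈ [0, 1/5)
j=1 picked index 2: u0 ∈ [3/40, 31/200)
j=2 picked index 3: u0 ∈ [3/100, 23/100)
j=3 picked index 3: u0 ∈ [-19/200, 21/200)
j=4 picked index 6: u0 ∈ [1/50, 9/50)
j=5 picked index 7: u0 ∈ [11/200, 3/8)
j=6 picked index 7: u0 ∈ [-7/100, 1/4)
j=7 picked index 7: u0 ∈ [-39/200, 1/8)
intersection: [3/40, 21/200)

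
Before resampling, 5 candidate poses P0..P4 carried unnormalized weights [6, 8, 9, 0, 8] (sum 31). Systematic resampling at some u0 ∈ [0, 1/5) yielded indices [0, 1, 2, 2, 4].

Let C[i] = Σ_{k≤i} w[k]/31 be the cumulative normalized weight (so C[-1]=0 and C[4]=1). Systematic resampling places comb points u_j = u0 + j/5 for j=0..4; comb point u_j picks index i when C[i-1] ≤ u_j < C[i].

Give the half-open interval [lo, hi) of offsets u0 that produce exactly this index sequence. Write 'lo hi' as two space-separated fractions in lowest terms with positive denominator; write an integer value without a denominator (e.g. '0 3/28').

8/155 22/155

C = [6/31, 14/31, 23/31, 23/31, 1]
j=0 picked index 0: u0 ∈ [0, 6/31)
j=1 picked index 1: u0 ∈ [-1/155, 39/155)
j=2 picked index 2: u0 ∈ [8/155, 53/155)
j=3 picked index 2: u0 ∈ [-23/155, 22/155)
j=4 picked index 4: u0 ∈ [-9/155, 1/5)
intersection: [8/155, 22/155)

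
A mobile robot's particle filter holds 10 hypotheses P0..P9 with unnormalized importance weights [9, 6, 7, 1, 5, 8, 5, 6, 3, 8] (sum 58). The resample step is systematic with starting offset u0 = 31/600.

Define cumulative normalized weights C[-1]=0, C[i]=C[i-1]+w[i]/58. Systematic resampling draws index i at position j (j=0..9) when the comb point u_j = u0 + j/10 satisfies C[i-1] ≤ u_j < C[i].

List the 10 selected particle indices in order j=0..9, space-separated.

0 0 1 2 4 5 6 7 8 9

C = [9/58, 15/58, 11/29, 23/58, 14/29, 18/29, 41/58, 47/58, 25/29, 1]
j=0: u_0=31/600 ∈ [0, 9/58) → index 0
j=1: u_1=91/600 ∈ [0, 9/58) → index 0
j=2: u_2=151/600 ∈ [9/58, 15/58) → index 1
j=3: u_3=211/600 ∈ [15/58, 11/29) → index 2
j=4: u_4=271/600 ∈ [23/58, 14/29) → index 4
j=5: u_5=331/600 ∈ [14/29, 18/29) → index 5
j=6: u_6=391/600 ∈ [18/29, 41/58) → index 6
j=7: u_7=451/600 ∈ [41/58, 47/58) → index 7
j=8: u_8=511/600 ∈ [47/58, 25/29) → index 8
j=9: u_9=571/600 ∈ [25/29, 1) → index 9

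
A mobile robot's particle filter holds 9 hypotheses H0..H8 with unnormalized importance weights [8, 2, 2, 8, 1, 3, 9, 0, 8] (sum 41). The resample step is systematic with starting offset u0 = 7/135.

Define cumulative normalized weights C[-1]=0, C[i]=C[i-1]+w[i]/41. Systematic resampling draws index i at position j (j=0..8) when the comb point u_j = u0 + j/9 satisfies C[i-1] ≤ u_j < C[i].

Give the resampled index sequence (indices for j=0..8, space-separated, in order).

C = [8/41, 10/41, 12/41, 20/41, 21/41, 24/41, 33/41, 33/41, 1]
j=0: u_0=7/135 ∈ [0, 8/41) → index 0
j=1: u_1=22/135 ∈ [0, 8/41) → index 0
j=2: u_2=37/135 ∈ [10/41, 12/41) → index 2
j=3: u_3=52/135 ∈ [12/41, 20/41) → index 3
j=4: u_4=67/135 ∈ [20/41, 21/41) → index 4
j=5: u_5=82/135 ∈ [24/41, 33/41) → index 6
j=6: u_6=97/135 ∈ [24/41, 33/41) → index 6
j=7: u_7=112/135 ∈ [33/41, 1) → index 8
j=8: u_8=127/135 ∈ [33/41, 1) → index 8

0 0 2 3 4 6 6 8 8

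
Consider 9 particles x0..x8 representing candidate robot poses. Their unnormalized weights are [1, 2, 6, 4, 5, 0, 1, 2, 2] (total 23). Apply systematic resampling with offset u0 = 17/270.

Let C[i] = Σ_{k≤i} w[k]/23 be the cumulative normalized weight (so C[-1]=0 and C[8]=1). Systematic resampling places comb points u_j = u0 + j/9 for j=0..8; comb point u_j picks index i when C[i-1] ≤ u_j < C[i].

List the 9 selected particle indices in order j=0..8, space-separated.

1 2 2 3 3 4 4 7 8

C = [1/23, 3/23, 9/23, 13/23, 18/23, 18/23, 19/23, 21/23, 1]
j=0: u_0=17/270 ∈ [1/23, 3/23) → index 1
j=1: u_1=47/270 ∈ [3/23, 9/23) → index 2
j=2: u_2=77/270 ∈ [3/23, 9/23) → index 2
j=3: u_3=107/270 ∈ [9/23, 13/23) → index 3
j=4: u_4=137/270 ∈ [9/23, 13/23) → index 3
j=5: u_5=167/270 ∈ [13/23, 18/23) → index 4
j=6: u_6=197/270 ∈ [13/23, 18/23) → index 4
j=7: u_7=227/270 ∈ [19/23, 21/23) → index 7
j=8: u_8=257/270 ∈ [21/23, 1) → index 8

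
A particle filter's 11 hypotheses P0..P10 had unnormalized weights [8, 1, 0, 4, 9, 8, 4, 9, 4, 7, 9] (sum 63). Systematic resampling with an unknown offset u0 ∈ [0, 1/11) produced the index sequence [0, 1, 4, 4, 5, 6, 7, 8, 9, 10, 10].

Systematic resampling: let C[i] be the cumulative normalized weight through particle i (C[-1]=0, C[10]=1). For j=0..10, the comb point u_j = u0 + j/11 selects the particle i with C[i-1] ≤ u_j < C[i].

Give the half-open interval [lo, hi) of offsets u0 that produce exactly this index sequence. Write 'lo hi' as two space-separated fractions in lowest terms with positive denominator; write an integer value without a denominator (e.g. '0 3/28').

32/693 4/77

C = [8/63, 1/7, 1/7, 13/63, 22/63, 10/21, 34/63, 43/63, 47/63, 6/7, 1]
j=0 picked index 0: u0 ∈ [0, 8/63)
j=1 picked index 1: u0 ∈ [25/693, 4/77)
j=2 picked index 4: u0 ∈ [17/693, 116/693)
j=3 picked index 4: u0 ∈ [-46/693, 53/693)
j=4 picked index 5: u0 ∈ [-10/693, 26/231)
j=5 picked index 6: u0 ∈ [5/231, 59/693)
j=6 picked index 7: u0 ∈ [-4/693, 95/693)
j=7 picked index 8: u0 ∈ [32/693, 76/693)
j=8 picked index 9: u0 ∈ [13/693, 10/77)
j=9 picked index 10: u0 ∈ [3/77, 2/11)
j=10 picked index 10: u0 ∈ [-4/77, 1/11)
intersection: [32/693, 4/77)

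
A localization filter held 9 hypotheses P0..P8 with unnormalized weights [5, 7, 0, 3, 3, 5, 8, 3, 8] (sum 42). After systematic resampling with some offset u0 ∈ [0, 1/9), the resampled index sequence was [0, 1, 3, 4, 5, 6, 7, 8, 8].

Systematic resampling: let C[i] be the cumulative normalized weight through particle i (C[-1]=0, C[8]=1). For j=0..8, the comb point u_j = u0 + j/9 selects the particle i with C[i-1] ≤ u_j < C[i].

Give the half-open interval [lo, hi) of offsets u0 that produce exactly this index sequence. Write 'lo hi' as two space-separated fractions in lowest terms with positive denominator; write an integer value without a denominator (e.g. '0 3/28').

C = [5/42, 2/7, 2/7, 5/14, 3/7, 23/42, 31/42, 17/21, 1]
j=0 picked index 0: u0 ∈ [0, 5/42)
j=1 picked index 1: u0 ∈ [1/126, 11/63)
j=2 picked index 3: u0 ∈ [4/63, 17/126)
j=3 picked index 4: u0 ∈ [1/42, 2/21)
j=4 picked index 5: u0 ∈ [-1/63, 13/126)
j=5 picked index 6: u0 ∈ [-1/126, 23/126)
j=6 picked index 7: u0 ∈ [1/14, 1/7)
j=7 picked index 8: u0 ∈ [2/63, 2/9)
j=8 picked index 8: u0 ∈ [-5/63, 1/9)
intersection: [1/14, 2/21)

1/14 2/21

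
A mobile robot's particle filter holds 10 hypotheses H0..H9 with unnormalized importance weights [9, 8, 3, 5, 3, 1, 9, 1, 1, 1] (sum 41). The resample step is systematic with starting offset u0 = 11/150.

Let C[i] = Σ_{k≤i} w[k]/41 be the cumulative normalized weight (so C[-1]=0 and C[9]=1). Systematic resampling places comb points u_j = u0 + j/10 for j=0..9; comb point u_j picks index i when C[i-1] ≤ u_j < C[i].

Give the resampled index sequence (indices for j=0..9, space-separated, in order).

0 0 1 1 2 3 4 6 6 8

C = [9/41, 17/41, 20/41, 25/41, 28/41, 29/41, 38/41, 39/41, 40/41, 1]
j=0: u_0=11/150 ∈ [0, 9/41) → index 0
j=1: u_1=13/75 ∈ [0, 9/41) → index 0
j=2: u_2=41/150 ∈ [9/41, 17/41) → index 1
j=3: u_3=28/75 ∈ [9/41, 17/41) → index 1
j=4: u_4=71/150 ∈ [17/41, 20/41) → index 2
j=5: u_5=43/75 ∈ [20/41, 25/41) → index 3
j=6: u_6=101/150 ∈ [25/41, 28/41) → index 4
j=7: u_7=58/75 ∈ [29/41, 38/41) → index 6
j=8: u_8=131/150 ∈ [29/41, 38/41) → index 6
j=9: u_9=73/75 ∈ [39/41, 40/41) → index 8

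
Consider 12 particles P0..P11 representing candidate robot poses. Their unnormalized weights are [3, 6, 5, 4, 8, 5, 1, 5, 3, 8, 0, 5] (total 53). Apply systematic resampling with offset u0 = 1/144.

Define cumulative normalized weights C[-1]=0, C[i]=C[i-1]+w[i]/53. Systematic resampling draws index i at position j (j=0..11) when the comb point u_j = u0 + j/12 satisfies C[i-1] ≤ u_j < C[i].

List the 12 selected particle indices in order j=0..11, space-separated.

C = [3/53, 9/53, 14/53, 18/53, 26/53, 31/53, 32/53, 37/53, 40/53, 48/53, 48/53, 1]
j=0: u_0=1/144 ∈ [0, 3/53) → index 0
j=1: u_1=13/144 ∈ [3/53, 9/53) → index 1
j=2: u_2=25/144 ∈ [9/53, 14/53) → index 2
j=3: u_3=37/144 ∈ [9/53, 14/53) → index 2
j=4: u_4=49/144 ∈ [18/53, 26/53) → index 4
j=5: u_5=61/144 ∈ [18/53, 26/53) → index 4
j=6: u_6=73/144 ∈ [26/53, 31/53) → index 5
j=7: u_7=85/144 ∈ [31/53, 32/53) → index 6
j=8: u_8=97/144 ∈ [32/53, 37/53) → index 7
j=9: u_9=109/144 ∈ [40/53, 48/53) → index 9
j=10: u_10=121/144 ∈ [40/53, 48/53) → index 9
j=11: u_11=133/144 ∈ [48/53, 1) → index 11

0 1 2 2 4 4 5 6 7 9 9 11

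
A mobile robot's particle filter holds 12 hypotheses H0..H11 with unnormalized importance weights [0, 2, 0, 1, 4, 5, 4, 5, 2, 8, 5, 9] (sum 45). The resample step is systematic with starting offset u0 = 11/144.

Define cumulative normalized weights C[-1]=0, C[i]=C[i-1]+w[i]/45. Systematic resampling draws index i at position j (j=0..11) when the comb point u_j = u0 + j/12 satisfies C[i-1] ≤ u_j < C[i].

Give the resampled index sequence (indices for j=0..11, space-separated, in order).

C = [0, 2/45, 2/45, 1/15, 7/45, 4/15, 16/45, 7/15, 23/45, 31/45, 4/5, 1]
j=0: u_0=11/144 ∈ [1/15, 7/45) → index 4
j=1: u_1=23/144 ∈ [7/45, 4/15) → index 5
j=2: u_2=35/144 ∈ [7/45, 4/15) → index 5
j=3: u_3=47/144 ∈ [4/15, 16/45) → index 6
j=4: u_4=59/144 ∈ [16/45, 7/15) → index 7
j=5: u_5=71/144 ∈ [7/15, 23/45) → index 8
j=6: u_6=83/144 ∈ [23/45, 31/45) → index 9
j=7: u_7=95/144 ∈ [23/45, 31/45) → index 9
j=8: u_8=107/144 ∈ [31/45, 4/5) → index 10
j=9: u_9=119/144 ∈ [4/5, 1) → index 11
j=10: u_10=131/144 ∈ [4/5, 1) → index 11
j=11: u_11=143/144 ∈ [4/5, 1) → index 11

4 5 5 6 7 8 9 9 10 11 11 11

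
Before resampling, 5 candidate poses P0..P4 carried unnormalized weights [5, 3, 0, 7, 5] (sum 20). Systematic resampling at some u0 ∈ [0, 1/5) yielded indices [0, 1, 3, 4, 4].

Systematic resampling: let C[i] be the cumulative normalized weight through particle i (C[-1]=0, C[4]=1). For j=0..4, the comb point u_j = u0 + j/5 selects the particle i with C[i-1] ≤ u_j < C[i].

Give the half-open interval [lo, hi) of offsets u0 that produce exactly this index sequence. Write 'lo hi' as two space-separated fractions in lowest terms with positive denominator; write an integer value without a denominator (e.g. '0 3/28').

C = [1/4, 2/5, 2/5, 3/4, 1]
j=0 picked index 0: u0 ∈ [0, 1/4)
j=1 picked index 1: u0 ∈ [1/20, 1/5)
j=2 picked index 3: u0 ∈ [0, 7/20)
j=3 picked index 4: u0 ∈ [3/20, 2/5)
j=4 picked index 4: u0 ∈ [-1/20, 1/5)
intersection: [3/20, 1/5)

3/20 1/5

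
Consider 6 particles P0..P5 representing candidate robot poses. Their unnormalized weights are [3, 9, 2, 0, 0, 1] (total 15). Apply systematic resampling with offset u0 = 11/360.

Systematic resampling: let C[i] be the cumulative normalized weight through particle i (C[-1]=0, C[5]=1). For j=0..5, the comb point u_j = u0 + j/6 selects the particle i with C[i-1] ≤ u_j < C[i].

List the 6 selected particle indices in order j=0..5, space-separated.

C = [1/5, 4/5, 14/15, 14/15, 14/15, 1]
j=0: u_0=11/360 ∈ [0, 1/5) → index 0
j=1: u_1=71/360 ∈ [0, 1/5) → index 0
j=2: u_2=131/360 ∈ [1/5, 4/5) → index 1
j=3: u_3=191/360 ∈ [1/5, 4/5) → index 1
j=4: u_4=251/360 ∈ [1/5, 4/5) → index 1
j=5: u_5=311/360 ∈ [4/5, 14/15) → index 2

0 0 1 1 1 2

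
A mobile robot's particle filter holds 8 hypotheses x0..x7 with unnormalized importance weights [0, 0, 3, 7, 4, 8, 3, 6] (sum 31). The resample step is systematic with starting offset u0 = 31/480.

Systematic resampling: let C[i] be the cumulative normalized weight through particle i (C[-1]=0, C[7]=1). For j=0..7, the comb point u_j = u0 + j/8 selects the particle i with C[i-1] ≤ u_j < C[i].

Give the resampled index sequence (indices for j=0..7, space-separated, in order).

C = [0, 0, 3/31, 10/31, 14/31, 22/31, 25/31, 1]
j=0: u_0=31/480 ∈ [0, 3/31) → index 2
j=1: u_1=91/480 ∈ [3/31, 10/31) → index 3
j=2: u_2=151/480 ∈ [3/31, 10/31) → index 3
j=3: u_3=211/480 ∈ [10/31, 14/31) → index 4
j=4: u_4=271/480 ∈ [14/31, 22/31) → index 5
j=5: u_5=331/480 ∈ [14/31, 22/31) → index 5
j=6: u_6=391/480 ∈ [25/31, 1) → index 7
j=7: u_7=451/480 ∈ [25/31, 1) → index 7

2 3 3 4 5 5 7 7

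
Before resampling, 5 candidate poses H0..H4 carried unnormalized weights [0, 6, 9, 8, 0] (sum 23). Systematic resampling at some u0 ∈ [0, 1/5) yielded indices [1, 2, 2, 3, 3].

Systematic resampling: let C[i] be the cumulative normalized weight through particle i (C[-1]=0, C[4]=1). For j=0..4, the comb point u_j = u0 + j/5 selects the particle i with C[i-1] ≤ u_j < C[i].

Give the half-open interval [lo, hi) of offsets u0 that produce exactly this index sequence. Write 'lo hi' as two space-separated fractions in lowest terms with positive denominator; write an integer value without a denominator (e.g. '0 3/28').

C = [0, 6/23, 15/23, 1, 1]
j=0 picked index 1: u0 ∈ [0, 6/23)
j=1 picked index 2: u0 ∈ [7/115, 52/115)
j=2 picked index 2: u0 ∈ [-16/115, 29/115)
j=3 picked index 3: u0 ∈ [6/115, 2/5)
j=4 picked index 3: u0 ∈ [-17/115, 1/5)
intersection: [7/115, 1/5)

7/115 1/5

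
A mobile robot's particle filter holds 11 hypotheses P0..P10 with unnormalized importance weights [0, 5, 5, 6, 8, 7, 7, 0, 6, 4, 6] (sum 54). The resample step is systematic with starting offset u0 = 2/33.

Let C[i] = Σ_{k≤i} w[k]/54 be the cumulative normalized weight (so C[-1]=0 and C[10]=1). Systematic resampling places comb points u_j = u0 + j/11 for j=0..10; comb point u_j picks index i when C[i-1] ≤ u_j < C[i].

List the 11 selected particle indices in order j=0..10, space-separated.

C = [0, 5/54, 5/27, 8/27, 4/9, 31/54, 19/27, 19/27, 22/27, 8/9, 1]
j=0: u_0=2/33 ∈ [0, 5/54) → index 1
j=1: u_1=5/33 ∈ [5/54, 5/27) → index 2
j=2: u_2=8/33 ∈ [5/27, 8/27) → index 3
j=3: u_3=1/3 ∈ [8/27, 4/9) → index 4
j=4: u_4=14/33 ∈ [8/27, 4/9) → index 4
j=5: u_5=17/33 ∈ [4/9, 31/54) → index 5
j=6: u_6=20/33 ∈ [31/54, 19/27) → index 6
j=7: u_7=23/33 ∈ [31/54, 19/27) → index 6
j=8: u_8=26/33 ∈ [19/27, 22/27) → index 8
j=9: u_9=29/33 ∈ [22/27, 8/9) → index 9
j=10: u_10=32/33 ∈ [8/9, 1) → index 10

1 2 3 4 4 5 6 6 8 9 10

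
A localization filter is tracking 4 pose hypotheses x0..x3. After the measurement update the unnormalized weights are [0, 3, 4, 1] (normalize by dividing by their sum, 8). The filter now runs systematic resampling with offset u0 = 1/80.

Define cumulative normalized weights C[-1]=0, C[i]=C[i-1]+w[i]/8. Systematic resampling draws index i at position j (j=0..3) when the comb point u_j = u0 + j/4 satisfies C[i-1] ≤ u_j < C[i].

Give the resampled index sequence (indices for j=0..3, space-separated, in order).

1 1 2 2

C = [0, 3/8, 7/8, 1]
j=0: u_0=1/80 ∈ [0, 3/8) → index 1
j=1: u_1=21/80 ∈ [0, 3/8) → index 1
j=2: u_2=41/80 ∈ [3/8, 7/8) → index 2
j=3: u_3=61/80 ∈ [3/8, 7/8) → index 2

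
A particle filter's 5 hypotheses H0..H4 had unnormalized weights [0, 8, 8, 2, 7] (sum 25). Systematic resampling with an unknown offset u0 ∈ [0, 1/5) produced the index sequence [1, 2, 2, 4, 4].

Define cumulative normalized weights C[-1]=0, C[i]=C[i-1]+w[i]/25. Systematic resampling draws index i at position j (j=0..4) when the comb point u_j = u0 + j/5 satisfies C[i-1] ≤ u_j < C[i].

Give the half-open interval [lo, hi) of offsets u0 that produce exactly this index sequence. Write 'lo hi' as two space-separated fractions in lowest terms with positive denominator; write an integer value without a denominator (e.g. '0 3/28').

C = [0, 8/25, 16/25, 18/25, 1]
j=0 picked index 1: u0 ∈ [0, 8/25)
j=1 picked index 2: u0 ∈ [3/25, 11/25)
j=2 picked index 2: u0 ∈ [-2/25, 6/25)
j=3 picked index 4: u0 ∈ [3/25, 2/5)
j=4 picked index 4: u0 ∈ [-2/25, 1/5)
intersection: [3/25, 1/5)

3/25 1/5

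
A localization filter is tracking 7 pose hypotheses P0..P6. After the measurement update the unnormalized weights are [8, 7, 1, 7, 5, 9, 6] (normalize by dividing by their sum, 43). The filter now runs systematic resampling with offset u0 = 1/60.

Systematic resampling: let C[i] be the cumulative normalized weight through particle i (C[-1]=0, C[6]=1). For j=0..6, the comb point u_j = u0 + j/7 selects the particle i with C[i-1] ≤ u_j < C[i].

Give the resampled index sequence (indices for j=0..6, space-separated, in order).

C = [8/43, 15/43, 16/43, 23/43, 28/43, 37/43, 1]
j=0: u_0=1/60 ∈ [0, 8/43) → index 0
j=1: u_1=67/420 ∈ [0, 8/43) → index 0
j=2: u_2=127/420 ∈ [8/43, 15/43) → index 1
j=3: u_3=187/420 ∈ [16/43, 23/43) → index 3
j=4: u_4=247/420 ∈ [23/43, 28/43) → index 4
j=5: u_5=307/420 ∈ [28/43, 37/43) → index 5
j=6: u_6=367/420 ∈ [37/43, 1) → index 6

0 0 1 3 4 5 6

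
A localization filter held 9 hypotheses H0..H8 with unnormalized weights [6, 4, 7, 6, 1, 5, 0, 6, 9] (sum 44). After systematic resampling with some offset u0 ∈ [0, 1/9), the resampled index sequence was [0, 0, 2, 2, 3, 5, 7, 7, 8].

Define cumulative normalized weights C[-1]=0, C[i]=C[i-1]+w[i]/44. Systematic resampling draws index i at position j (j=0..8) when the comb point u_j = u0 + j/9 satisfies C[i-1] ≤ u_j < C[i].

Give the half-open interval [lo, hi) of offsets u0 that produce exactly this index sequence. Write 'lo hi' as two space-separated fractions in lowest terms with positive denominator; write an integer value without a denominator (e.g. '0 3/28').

1/198 7/396

C = [3/22, 5/22, 17/44, 23/44, 6/11, 29/44, 29/44, 35/44, 1]
j=0 picked index 0: u0 ∈ [0, 3/22)
j=1 picked index 0: u0 ∈ [-1/9, 5/198)
j=2 picked index 2: u0 ∈ [1/198, 65/396)
j=3 picked index 2: u0 ∈ [-7/66, 7/132)
j=4 picked index 3: u0 ∈ [-23/396, 31/396)
j=5 picked index 5: u0 ∈ [-1/99, 41/396)
j=6 picked index 7: u0 ∈ [-1/132, 17/132)
j=7 picked index 7: u0 ∈ [-47/396, 7/396)
j=8 picked index 8: u0 ∈ [-37/396, 1/9)
intersection: [1/198, 7/396)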